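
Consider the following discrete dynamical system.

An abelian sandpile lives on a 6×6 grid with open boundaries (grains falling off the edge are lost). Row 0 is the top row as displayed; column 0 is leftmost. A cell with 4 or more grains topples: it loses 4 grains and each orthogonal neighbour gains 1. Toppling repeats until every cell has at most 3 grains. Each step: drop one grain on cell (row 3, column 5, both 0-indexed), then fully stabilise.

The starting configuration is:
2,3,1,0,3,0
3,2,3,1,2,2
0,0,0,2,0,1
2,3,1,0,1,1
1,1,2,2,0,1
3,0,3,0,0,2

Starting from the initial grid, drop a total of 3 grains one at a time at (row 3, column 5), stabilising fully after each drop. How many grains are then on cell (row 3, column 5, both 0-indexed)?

k=0  2,3,1,0,3,0
3,2,3,1,2,2
0,0,0,2,0,1
2,3,1,0,1,1
1,1,2,2,0,1
3,0,3,0,0,2
k=1  2,3,1,0,3,0
3,2,3,1,2,2
0,0,0,2,0,1
2,3,1,0,1,2
1,1,2,2,0,1
3,0,3,0,0,2
k=2  2,3,1,0,3,0
3,2,3,1,2,2
0,0,0,2,0,1
2,3,1,0,1,3
1,1,2,2,0,1
3,0,3,0,0,2
k=3  2,3,1,0,3,0
3,2,3,1,2,2
0,0,0,2,0,2
2,3,1,0,2,0
1,1,2,2,0,2
3,0,3,0,0,2

0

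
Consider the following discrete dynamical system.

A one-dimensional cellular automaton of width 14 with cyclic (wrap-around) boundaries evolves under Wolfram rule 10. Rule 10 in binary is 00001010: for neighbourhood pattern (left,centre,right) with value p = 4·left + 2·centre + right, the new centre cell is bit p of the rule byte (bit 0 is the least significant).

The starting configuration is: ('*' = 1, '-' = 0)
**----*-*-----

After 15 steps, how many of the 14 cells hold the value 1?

[0] **----*-*-----
[1] *----*-------*
[2] ----*-------**
[3] ---*-------**-
[4] --*-------**--
[5] -*-------**---
[6] *-------**----
[7] -------**----*
[8] ------**----*-
[9] -----**----*--
[10] ----**----*---
[11] ---**----*----
[12] --**----*-----
[13] -**----*------
[14] **----*-------
[15] *----*-------*

3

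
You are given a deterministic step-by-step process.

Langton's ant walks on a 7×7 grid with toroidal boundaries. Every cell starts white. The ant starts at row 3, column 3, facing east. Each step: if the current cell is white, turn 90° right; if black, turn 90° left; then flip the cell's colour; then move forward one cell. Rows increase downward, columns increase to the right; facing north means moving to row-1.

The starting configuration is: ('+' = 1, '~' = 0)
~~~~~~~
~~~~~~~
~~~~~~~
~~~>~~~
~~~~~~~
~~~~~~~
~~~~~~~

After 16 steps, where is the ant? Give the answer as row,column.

3,3

0) ~~~~~~~
~~~~~~~
~~~~~~~
~~~>~~~
~~~~~~~
~~~~~~~
~~~~~~~
1) ~~~~~~~
~~~~~~~
~~~~~~~
~~~+~~~
~~~v~~~
~~~~~~~
~~~~~~~
2) ~~~~~~~
~~~~~~~
~~~~~~~
~~~+~~~
~~<+~~~
~~~~~~~
~~~~~~~
3) ~~~~~~~
~~~~~~~
~~~~~~~
~~^+~~~
~~++~~~
~~~~~~~
~~~~~~~
4) ~~~~~~~
~~~~~~~
~~~~~~~
~~+>~~~
~~++~~~
~~~~~~~
~~~~~~~
5) ~~~~~~~
~~~~~~~
~~~^~~~
~~+~~~~
~~++~~~
~~~~~~~
~~~~~~~
6) ~~~~~~~
~~~~~~~
~~~+>~~
~~+~~~~
~~++~~~
~~~~~~~
~~~~~~~
7) ~~~~~~~
~~~~~~~
~~~++~~
~~+~v~~
~~++~~~
~~~~~~~
~~~~~~~
8) ~~~~~~~
~~~~~~~
~~~++~~
~~+<+~~
~~++~~~
~~~~~~~
~~~~~~~
9) ~~~~~~~
~~~~~~~
~~~^+~~
~~+++~~
~~++~~~
~~~~~~~
~~~~~~~
10) ~~~~~~~
~~~~~~~
~~<~+~~
~~+++~~
~~++~~~
~~~~~~~
~~~~~~~
11) ~~~~~~~
~~^~~~~
~~+~+~~
~~+++~~
~~++~~~
~~~~~~~
~~~~~~~
12) ~~~~~~~
~~+>~~~
~~+~+~~
~~+++~~
~~++~~~
~~~~~~~
~~~~~~~
13) ~~~~~~~
~~++~~~
~~+v+~~
~~+++~~
~~++~~~
~~~~~~~
~~~~~~~
14) ~~~~~~~
~~++~~~
~~<++~~
~~+++~~
~~++~~~
~~~~~~~
~~~~~~~
15) ~~~~~~~
~~++~~~
~~~++~~
~~v++~~
~~++~~~
~~~~~~~
~~~~~~~
16) ~~~~~~~
~~++~~~
~~~++~~
~~~>+~~
~~++~~~
~~~~~~~
~~~~~~~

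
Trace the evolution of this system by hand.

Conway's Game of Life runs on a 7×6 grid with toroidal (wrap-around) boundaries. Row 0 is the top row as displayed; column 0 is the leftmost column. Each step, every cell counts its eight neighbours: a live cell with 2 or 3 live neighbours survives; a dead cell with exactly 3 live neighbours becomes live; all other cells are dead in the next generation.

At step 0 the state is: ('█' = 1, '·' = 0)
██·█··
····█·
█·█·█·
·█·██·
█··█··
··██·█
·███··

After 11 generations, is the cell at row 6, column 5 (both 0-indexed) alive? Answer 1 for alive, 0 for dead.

gen 0: ██·█··
····█·
█·█·█·
·█·██·
█··█··
··██·█
·███··
gen 1: ██·██·
█·█·█·
·██·█·
██··█·
██···█
█·····
······
gen 2: █████·
█···█·
··█·█·
···██·
······
██···█
██···█
gen 3: ··███·
█···█·
····█·
···██·
█···██
·█···█
···█··
gen 4: ··█·██
····█·
····█·
···█··
█··█··
·····█
···█··
gen 5: ····██
····█·
···██·
···██·
····█·
····█·
···█·█
gen 6: ···█·█
······
·····█
·····█
····██
···███
···█·█
gen 7: ······
····█·
······
█····█
█··█··
█··█··
█·██·█
gen 8: ···███
······
·····█
█····█
██··█·
█··█··
██████
gen 9: ·█····
·····█
█····█
·█··█·
·█··█·
······
·█····
gen 10: █·····
·····█
█···██
·█··█·
······
······
······
gen 11: ······
····█·
█···█·
█···█·
······
······
······

0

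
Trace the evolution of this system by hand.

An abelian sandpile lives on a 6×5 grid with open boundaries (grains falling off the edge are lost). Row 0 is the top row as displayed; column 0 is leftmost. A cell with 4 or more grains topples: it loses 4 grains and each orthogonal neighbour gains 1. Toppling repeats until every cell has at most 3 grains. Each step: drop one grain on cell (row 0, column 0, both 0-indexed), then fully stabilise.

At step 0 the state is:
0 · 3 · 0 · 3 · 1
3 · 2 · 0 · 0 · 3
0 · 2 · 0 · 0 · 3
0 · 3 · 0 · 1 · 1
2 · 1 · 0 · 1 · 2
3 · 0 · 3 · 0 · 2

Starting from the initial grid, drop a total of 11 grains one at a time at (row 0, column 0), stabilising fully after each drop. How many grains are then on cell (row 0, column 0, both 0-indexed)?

1

0) 0 · 3 · 0 · 3 · 1
3 · 2 · 0 · 0 · 3
0 · 2 · 0 · 0 · 3
0 · 3 · 0 · 1 · 1
2 · 1 · 0 · 1 · 2
3 · 0 · 3 · 0 · 2
1) 1 · 3 · 0 · 3 · 1
3 · 2 · 0 · 0 · 3
0 · 2 · 0 · 0 · 3
0 · 3 · 0 · 1 · 1
2 · 1 · 0 · 1 · 2
3 · 0 · 3 · 0 · 2
2) 2 · 3 · 0 · 3 · 1
3 · 2 · 0 · 0 · 3
0 · 2 · 0 · 0 · 3
0 · 3 · 0 · 1 · 1
2 · 1 · 0 · 1 · 2
3 · 0 · 3 · 0 · 2
3) 3 · 3 · 0 · 3 · 1
3 · 2 · 0 · 0 · 3
0 · 2 · 0 · 0 · 3
0 · 3 · 0 · 1 · 1
2 · 1 · 0 · 1 · 2
3 · 0 · 3 · 0 · 2
4) 2 · 1 · 1 · 3 · 1
1 · 0 · 1 · 0 · 3
1 · 3 · 0 · 0 · 3
0 · 3 · 0 · 1 · 1
2 · 1 · 0 · 1 · 2
3 · 0 · 3 · 0 · 2
5) 3 · 1 · 1 · 3 · 1
1 · 0 · 1 · 0 · 3
1 · 3 · 0 · 0 · 3
0 · 3 · 0 · 1 · 1
2 · 1 · 0 · 1 · 2
3 · 0 · 3 · 0 · 2
6) 0 · 2 · 1 · 3 · 1
2 · 0 · 1 · 0 · 3
1 · 3 · 0 · 0 · 3
0 · 3 · 0 · 1 · 1
2 · 1 · 0 · 1 · 2
3 · 0 · 3 · 0 · 2
7) 1 · 2 · 1 · 3 · 1
2 · 0 · 1 · 0 · 3
1 · 3 · 0 · 0 · 3
0 · 3 · 0 · 1 · 1
2 · 1 · 0 · 1 · 2
3 · 0 · 3 · 0 · 2
8) 2 · 2 · 1 · 3 · 1
2 · 0 · 1 · 0 · 3
1 · 3 · 0 · 0 · 3
0 · 3 · 0 · 1 · 1
2 · 1 · 0 · 1 · 2
3 · 0 · 3 · 0 · 2
9) 3 · 2 · 1 · 3 · 1
2 · 0 · 1 · 0 · 3
1 · 3 · 0 · 0 · 3
0 · 3 · 0 · 1 · 1
2 · 1 · 0 · 1 · 2
3 · 0 · 3 · 0 · 2
10) 0 · 3 · 1 · 3 · 1
3 · 0 · 1 · 0 · 3
1 · 3 · 0 · 0 · 3
0 · 3 · 0 · 1 · 1
2 · 1 · 0 · 1 · 2
3 · 0 · 3 · 0 · 2
11) 1 · 3 · 1 · 3 · 1
3 · 0 · 1 · 0 · 3
1 · 3 · 0 · 0 · 3
0 · 3 · 0 · 1 · 1
2 · 1 · 0 · 1 · 2
3 · 0 · 3 · 0 · 2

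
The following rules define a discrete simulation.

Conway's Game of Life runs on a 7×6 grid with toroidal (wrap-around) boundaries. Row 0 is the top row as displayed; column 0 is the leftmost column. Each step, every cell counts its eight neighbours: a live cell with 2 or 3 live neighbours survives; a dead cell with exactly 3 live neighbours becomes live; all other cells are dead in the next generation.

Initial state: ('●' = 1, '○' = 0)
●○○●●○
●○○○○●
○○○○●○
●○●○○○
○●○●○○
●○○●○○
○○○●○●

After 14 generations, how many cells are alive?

22

k=0  ●○○●●○
●○○○○●
○○○○●○
●○●○○○
○●○●○○
●○○●○○
○○○●○●
k=1  ●○○●○○
●○○●○○
●●○○○○
○●●●○○
●●○●○○
●○○●○○
●○●●○●
k=2  ●○○●○○
●○●○○●
●○○●○○
○○○●○○
●○○●●○
○○○●○○
●○●●○●
k=3  ○○○●○○
●○●●●●
●●●●●●
○○●●○●
○○●●●○
●●○○○○
●●●●○●
k=4  ○○○○○○
○○○○○○
○○○○○○
○○○○○○
●○○○●●
○○○○○○
○○○●●●
k=5  ○○○○●○
○○○○○○
○○○○○○
○○○○○●
○○○○○●
●○○●○○
○○○○●○
k=6  ○○○○○○
○○○○○○
○○○○○○
○○○○○○
●○○○●●
○○○○●●
○○○●●●
k=7  ○○○○●○
○○○○○○
○○○○○○
○○○○○●
●○○○●○
○○○○○○
○○○●○●
k=8  ○○○○●○
○○○○○○
○○○○○○
○○○○○●
○○○○○●
○○○○●●
○○○○●○
k=9  ○○○○○○
○○○○○○
○○○○○○
○○○○○○
●○○○○●
○○○○●●
○○○●●○
k=10  ○○○○○○
○○○○○○
○○○○○○
○○○○○○
●○○○●●
●○○●○○
○○○●●●
k=11  ○○○○●○
○○○○○○
○○○○○○
○○○○○●
●○○○●●
●○○●○○
○○○●●●
k=12  ○○○●●●
○○○○○○
○○○○○○
●○○○●●
●○○○●○
●○○●○○
○○○●○●
k=13  ○○○●○●
○○○○●○
○○○○○●
●○○○●○
●●○●●○
●○○●○○
●○●●○●
k=14  ●○●●○●
○○○○●●
○○○○●●
●●○●●○
●●●●●○
○○○○○○
●●●●○●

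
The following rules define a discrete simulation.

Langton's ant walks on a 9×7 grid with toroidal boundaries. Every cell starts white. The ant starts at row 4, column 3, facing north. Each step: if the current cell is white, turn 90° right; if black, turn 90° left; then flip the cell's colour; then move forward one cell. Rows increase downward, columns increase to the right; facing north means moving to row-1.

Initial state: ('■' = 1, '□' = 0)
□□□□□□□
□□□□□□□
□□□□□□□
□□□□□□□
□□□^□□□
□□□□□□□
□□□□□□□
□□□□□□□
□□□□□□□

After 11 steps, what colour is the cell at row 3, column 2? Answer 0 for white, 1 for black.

1

k=0  □□□□□□□
□□□□□□□
□□□□□□□
□□□□□□□
□□□^□□□
□□□□□□□
□□□□□□□
□□□□□□□
□□□□□□□
k=1  □□□□□□□
□□□□□□□
□□□□□□□
□□□□□□□
□□□■>□□
□□□□□□□
□□□□□□□
□□□□□□□
□□□□□□□
k=2  □□□□□□□
□□□□□□□
□□□□□□□
□□□□□□□
□□□■■□□
□□□□v□□
□□□□□□□
□□□□□□□
□□□□□□□
k=3  □□□□□□□
□□□□□□□
□□□□□□□
□□□□□□□
□□□■■□□
□□□<■□□
□□□□□□□
□□□□□□□
□□□□□□□
k=4  □□□□□□□
□□□□□□□
□□□□□□□
□□□□□□□
□□□^■□□
□□□■■□□
□□□□□□□
□□□□□□□
□□□□□□□
k=5  □□□□□□□
□□□□□□□
□□□□□□□
□□□□□□□
□□<□■□□
□□□■■□□
□□□□□□□
□□□□□□□
□□□□□□□
k=6  □□□□□□□
□□□□□□□
□□□□□□□
□□^□□□□
□□■□■□□
□□□■■□□
□□□□□□□
□□□□□□□
□□□□□□□
k=7  □□□□□□□
□□□□□□□
□□□□□□□
□□■>□□□
□□■□■□□
□□□■■□□
□□□□□□□
□□□□□□□
□□□□□□□
k=8  □□□□□□□
□□□□□□□
□□□□□□□
□□■■□□□
□□■v■□□
□□□■■□□
□□□□□□□
□□□□□□□
□□□□□□□
k=9  □□□□□□□
□□□□□□□
□□□□□□□
□□■■□□□
□□<■■□□
□□□■■□□
□□□□□□□
□□□□□□□
□□□□□□□
k=10  □□□□□□□
□□□□□□□
□□□□□□□
□□■■□□□
□□□■■□□
□□v■■□□
□□□□□□□
□□□□□□□
□□□□□□□
k=11  □□□□□□□
□□□□□□□
□□□□□□□
□□■■□□□
□□□■■□□
□<■■■□□
□□□□□□□
□□□□□□□
□□□□□□□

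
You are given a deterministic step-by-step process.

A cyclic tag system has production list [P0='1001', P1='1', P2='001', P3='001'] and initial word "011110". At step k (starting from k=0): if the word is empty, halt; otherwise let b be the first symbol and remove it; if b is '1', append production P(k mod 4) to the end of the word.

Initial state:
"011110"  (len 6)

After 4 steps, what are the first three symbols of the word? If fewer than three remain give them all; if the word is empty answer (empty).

gen 0: "011110"  (len 6)
gen 1: "11110"  (len 5)
gen 2: "11101"  (len 5)
gen 3: "1101001"  (len 7)
gen 4: "101001001"  (len 9)

101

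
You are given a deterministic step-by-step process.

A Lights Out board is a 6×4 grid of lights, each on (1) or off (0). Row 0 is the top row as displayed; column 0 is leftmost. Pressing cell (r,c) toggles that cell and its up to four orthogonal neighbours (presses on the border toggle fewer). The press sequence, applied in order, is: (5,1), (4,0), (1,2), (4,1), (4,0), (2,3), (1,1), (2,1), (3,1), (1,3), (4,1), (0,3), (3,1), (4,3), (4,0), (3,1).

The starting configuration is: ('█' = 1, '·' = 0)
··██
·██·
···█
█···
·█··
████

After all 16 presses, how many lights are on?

gen 0: ··██
·██·
···█
█···
·█··
████
gen 1: ··██
·██·
···█
█···
····
···█
gen 2: ··██
·██·
···█
····
██··
█··█
gen 3: ···█
···█
··██
····
██··
█··█
gen 4: ···█
···█
··██
·█··
··█·
██·█
gen 5: ···█
···█
··██
██··
███·
·█·█
gen 6: ···█
····
····
██·█
███·
·█·█
gen 7: ·█·█
███·
·█··
██·█
███·
·█·█
gen 8: ·█·█
█·█·
█·█·
█··█
███·
·█·█
gen 9: ·█·█
█·█·
███·
·███
█·█·
·█·█
gen 10: ·█··
█··█
████
·███
█·█·
·█·█
gen 11: ·█··
█··█
████
··██
·█··
···█
gen 12: ·███
█···
████
··██
·█··
···█
gen 13: ·███
█···
█·██
██·█
····
···█
gen 14: ·███
█···
█·██
██··
··██
····
gen 15: ·███
█···
█·██
·█··
████
█···
gen 16: ·███
█···
████
█·█·
█·██
█···

14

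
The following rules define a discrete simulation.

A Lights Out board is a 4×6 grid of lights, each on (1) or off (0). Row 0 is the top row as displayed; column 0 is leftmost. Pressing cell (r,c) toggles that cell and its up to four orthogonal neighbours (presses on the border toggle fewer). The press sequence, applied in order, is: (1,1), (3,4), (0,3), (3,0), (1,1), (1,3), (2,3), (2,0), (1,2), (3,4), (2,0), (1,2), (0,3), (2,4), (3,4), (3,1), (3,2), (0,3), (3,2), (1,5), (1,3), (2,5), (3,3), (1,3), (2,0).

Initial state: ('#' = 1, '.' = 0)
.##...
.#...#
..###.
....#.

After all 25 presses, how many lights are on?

14

[0] .##...
.#...#
..###.
....#.
[1] ..#...
#.#..#
.####.
....#.
[2] ..#...
#.#..#
.###..
...#.#
[3] ...##.
#.##.#
.###..
...#.#
[4] ...##.
#.##.#
####..
##.#.#
[5] .#.##.
.#.#.#
#.##..
##.#.#
[6] .#..#.
.##.##
#.#...
##.#.#
[7] .#..#.
.#####
#..##.
##...#
[8] .#..#.
######
.#.##.
.#...#
[9] .##.#.
#...##
.####.
.#...#
[10] .##.#.
#...##
.###..
.#.##.
[11] .##.#.
....##
#.##..
##.##.
[12] .#..#.
.#####
#..#..
##.##.
[13] .###..
.##.##
#..#..
##.##.
[14] .###..
.##..#
#...##
##.#..
[15] .###..
.##..#
#....#
##..##
[16] .###..
.##..#
##...#
..#.##
[17] .###..
.##..#
###..#
.#.###
[18] .#..#.
.###.#
###..#
.#.###
[19] .#..#.
.###.#
##...#
..#.##
[20] .#..##
.####.
##....
..#.##
[21] .#.###
.#....
##.#..
..#.##
[22] .#.###
.#...#
##.###
..#.#.
[23] .#.###
.#...#
##..##
...#..
[24] .#..##
.#####
##.###
...#..
[25] .#..##
######
...###
#..#..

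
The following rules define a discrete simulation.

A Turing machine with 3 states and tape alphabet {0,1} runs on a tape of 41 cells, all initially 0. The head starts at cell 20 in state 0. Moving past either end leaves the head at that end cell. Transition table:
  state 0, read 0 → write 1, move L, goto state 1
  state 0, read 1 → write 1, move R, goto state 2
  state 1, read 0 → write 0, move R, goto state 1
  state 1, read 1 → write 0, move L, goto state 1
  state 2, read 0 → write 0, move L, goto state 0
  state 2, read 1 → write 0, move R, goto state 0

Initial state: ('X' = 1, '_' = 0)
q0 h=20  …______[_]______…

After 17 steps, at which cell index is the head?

33

0) q0 h=20  …______[_]______…
1) q1 h=19  …______[_]X_____…
2) q1 h=20  …______[X]______…
3) q1 h=19  …______[_]______…
4) q1 h=20  …______[_]______…
5) q1 h=21  …______[_]______…
6) q1 h=22  …______[_]______…
7) q1 h=23  …______[_]______…
8) q1 h=24  …______[_]______…
9) q1 h=25  …______[_]______…
10) q1 h=26  …______[_]______…
11) q1 h=27  …______[_]______…
12) q1 h=28  …______[_]______…
13) q1 h=29  …______[_]______…
14) q1 h=30  …______[_]______…
15) q1 h=31  …______[_]______…
16) q1 h=32  …______[_]______…
17) q1 h=33  …______[_]______…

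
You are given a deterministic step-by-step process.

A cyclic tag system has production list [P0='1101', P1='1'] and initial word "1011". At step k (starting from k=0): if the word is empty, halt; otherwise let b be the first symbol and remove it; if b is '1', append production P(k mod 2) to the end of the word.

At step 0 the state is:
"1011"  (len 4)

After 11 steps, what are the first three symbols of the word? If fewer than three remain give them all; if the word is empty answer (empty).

gen 0: "1011"  (len 4)
gen 1: "0111101"  (len 7)
gen 2: "111101"  (len 6)
gen 3: "111011101"  (len 9)
gen 4: "110111011"  (len 9)
gen 5: "101110111101"  (len 12)
gen 6: "011101111011"  (len 12)
gen 7: "11101111011"  (len 11)
gen 8: "11011110111"  (len 11)
gen 9: "10111101111101"  (len 14)
gen 10: "01111011111011"  (len 14)
gen 11: "1111011111011"  (len 13)

111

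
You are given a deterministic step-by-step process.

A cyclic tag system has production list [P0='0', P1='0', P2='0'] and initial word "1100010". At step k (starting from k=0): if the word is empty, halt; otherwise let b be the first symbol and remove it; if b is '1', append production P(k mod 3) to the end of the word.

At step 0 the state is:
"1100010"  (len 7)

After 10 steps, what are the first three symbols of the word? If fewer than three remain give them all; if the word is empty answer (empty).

(empty)

gen 0: "1100010"  (len 7)
gen 1: "1000100"  (len 7)
gen 2: "0001000"  (len 7)
gen 3: "001000"  (len 6)
gen 4: "01000"  (len 5)
gen 5: "1000"  (len 4)
gen 6: "0000"  (len 4)
gen 7: "000"  (len 3)
gen 8: "00"  (len 2)
gen 9: "0"  (len 1)
gen 10: (halted — word empty)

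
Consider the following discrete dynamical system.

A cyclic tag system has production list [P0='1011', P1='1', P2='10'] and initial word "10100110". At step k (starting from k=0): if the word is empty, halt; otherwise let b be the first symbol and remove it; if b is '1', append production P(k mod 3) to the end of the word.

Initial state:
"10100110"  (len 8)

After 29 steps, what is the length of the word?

t=0: "10100110"  (len 8)
t=1: "01001101011"  (len 11)
t=2: "1001101011"  (len 10)
t=3: "00110101110"  (len 11)
t=4: "0110101110"  (len 10)
t=5: "110101110"  (len 9)
t=6: "1010111010"  (len 10)
t=7: "0101110101011"  (len 13)
t=8: "101110101011"  (len 12)
t=9: "0111010101110"  (len 13)
t=10: "111010101110"  (len 12)
t=11: "110101011101"  (len 12)
t=12: "1010101110110"  (len 13)
t=13: "0101011101101011"  (len 16)
t=14: "101011101101011"  (len 15)
t=15: "0101110110101110"  (len 16)
t=16: "101110110101110"  (len 15)
t=17: "011101101011101"  (len 15)
t=18: "11101101011101"  (len 14)
t=19: "11011010111011011"  (len 17)
t=20: "10110101110110111"  (len 17)
t=21: "011010111011011110"  (len 18)
t=22: "11010111011011110"  (len 17)
t=23: "10101110110111101"  (len 17)
t=24: "010111011011110110"  (len 18)
t=25: "10111011011110110"  (len 17)
t=26: "01110110111101101"  (len 17)
t=27: "1110110111101101"  (len 16)
t=28: "1101101111011011011"  (len 19)
t=29: "1011011110110110111"  (len 19)

19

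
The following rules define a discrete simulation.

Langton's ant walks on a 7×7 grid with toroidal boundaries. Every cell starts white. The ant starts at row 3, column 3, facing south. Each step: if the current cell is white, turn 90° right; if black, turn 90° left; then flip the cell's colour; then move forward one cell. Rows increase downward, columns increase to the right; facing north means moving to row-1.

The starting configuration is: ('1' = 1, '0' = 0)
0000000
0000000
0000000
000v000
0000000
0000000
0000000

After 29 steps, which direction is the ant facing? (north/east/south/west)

0) 0000000
0000000
0000000
000v000
0000000
0000000
0000000
1) 0000000
0000000
0000000
00<1000
0000000
0000000
0000000
2) 0000000
0000000
00^0000
0011000
0000000
0000000
0000000
3) 0000000
0000000
001>000
0011000
0000000
0000000
0000000
4) 0000000
0000000
0011000
001v000
0000000
0000000
0000000
5) 0000000
0000000
0011000
0010>00
0000000
0000000
0000000
6) 0000000
0000000
0011000
0010100
0000v00
0000000
0000000
7) 0000000
0000000
0011000
0010100
000<100
0000000
0000000
8) 0000000
0000000
0011000
001^100
0001100
0000000
0000000
9) 0000000
0000000
0011000
0011>00
0001100
0000000
0000000
10) 0000000
0000000
0011^00
0011000
0001100
0000000
0000000
11) 0000000
0000000
00111>0
0011000
0001100
0000000
0000000
12) 0000000
0000000
0011110
00110v0
0001100
0000000
0000000
13) 0000000
0000000
0011110
0011<10
0001100
0000000
0000000
14) 0000000
0000000
0011^10
0011110
0001100
0000000
0000000
15) 0000000
0000000
001<010
0011110
0001100
0000000
0000000
16) 0000000
0000000
0010010
001v110
0001100
0000000
0000000
17) 0000000
0000000
0010010
0010>10
0001100
0000000
0000000
18) 0000000
0000000
0010^10
0010010
0001100
0000000
0000000
19) 0000000
0000000
00101>0
0010010
0001100
0000000
0000000
20) 0000000
00000^0
0010100
0010010
0001100
0000000
0000000
21) 0000000
000001>
0010100
0010010
0001100
0000000
0000000
22) 0000000
0000011
001010v
0010010
0001100
0000000
0000000
23) 0000000
0000011
00101<1
0010010
0001100
0000000
0000000
24) 0000000
00000^1
0010111
0010010
0001100
0000000
0000000
25) 0000000
0000<01
0010111
0010010
0001100
0000000
0000000
26) 0000^00
0000101
0010111
0010010
0001100
0000000
0000000
27) 00001>0
0000101
0010111
0010010
0001100
0000000
0000000
28) 0000110
00001v1
0010111
0010010
0001100
0000000
0000000
29) 0000110
0000<11
0010111
0010010
0001100
0000000
0000000

west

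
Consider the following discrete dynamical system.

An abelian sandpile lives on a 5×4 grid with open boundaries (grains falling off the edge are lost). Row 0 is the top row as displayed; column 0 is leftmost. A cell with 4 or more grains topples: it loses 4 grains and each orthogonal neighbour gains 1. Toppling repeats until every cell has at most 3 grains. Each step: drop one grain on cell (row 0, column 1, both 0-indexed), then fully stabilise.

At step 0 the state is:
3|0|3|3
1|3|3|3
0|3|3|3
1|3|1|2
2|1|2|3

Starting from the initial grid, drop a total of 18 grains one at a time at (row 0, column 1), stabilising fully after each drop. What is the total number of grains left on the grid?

35

step 0: 3|0|3|3
1|3|3|3
0|3|3|3
1|3|1|2
2|1|2|3
step 1: 3|1|3|3
1|3|3|3
0|3|3|3
1|3|1|2
2|1|2|3
step 2: 3|2|3|3
1|3|3|3
0|3|3|3
1|3|1|2
2|1|2|3
step 3: 3|3|3|3
1|3|3|3
0|3|3|3
1|3|1|2
2|1|2|3
step 4: 0|3|2|1
3|2|3|2
1|2|2|1
2|0|3|3
2|2|2|3
step 5: 1|0|3|1
3|3|3|2
1|2|2|1
2|0|3|3
2|2|2|3
step 6: 1|1|3|1
3|3|3|2
1|2|2|1
2|0|3|3
2|2|2|3
step 7: 1|2|3|1
3|3|3|2
1|2|2|1
2|0|3|3
2|2|2|3
step 8: 1|3|3|1
3|3|3|2
1|2|2|1
2|0|3|3
2|2|2|3
step 9: 3|2|1|2
0|2|1|3
2|3|3|1
2|0|3|3
2|2|2|3
step 10: 3|3|1|2
0|2|1|3
2|3|3|1
2|0|3|3
2|2|2|3
step 11: 0|1|2|2
1|3|1|3
2|3|3|1
2|0|3|3
2|2|2|3
step 12: 0|2|2|2
1|3|1|3
2|3|3|1
2|0|3|3
2|2|2|3
step 13: 0|3|2|2
1|3|1|3
2|3|3|1
2|0|3|3
2|2|2|3
step 14: 1|1|3|2
2|1|3|3
3|1|1|3
2|2|2|1
2|3|0|1
step 15: 1|2|3|2
2|1|3|3
3|1|1|3
2|2|2|1
2|3|0|1
step 16: 1|3|3|2
2|1|3|3
3|1|1|3
2|2|2|1
2|3|0|1
step 17: 2|1|2|0
2|3|1|2
3|1|3|0
2|2|2|2
2|3|0|1
step 18: 2|2|2|0
2|3|1|2
3|1|3|0
2|2|2|2
2|3|0|1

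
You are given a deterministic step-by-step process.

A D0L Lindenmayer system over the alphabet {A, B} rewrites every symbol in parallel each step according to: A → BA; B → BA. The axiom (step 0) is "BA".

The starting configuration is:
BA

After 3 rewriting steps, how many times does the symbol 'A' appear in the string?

8

k=0  BA
k=1  BABA
k=2  BABABABA
k=3  BABABABABABABABA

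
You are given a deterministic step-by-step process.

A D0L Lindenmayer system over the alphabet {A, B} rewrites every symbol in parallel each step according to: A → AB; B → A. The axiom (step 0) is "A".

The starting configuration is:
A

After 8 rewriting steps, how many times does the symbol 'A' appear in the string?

34

t=0: A
t=1: AB
t=2: ABA
t=3: ABAAB
t=4: ABAABABA
t=5: ABAABABAABAAB
t=6: ABAABABAABAABABAABABA
t=7: ABAABABAABAABABAABABAABAABABAABAAB
t=8: ABAABABAABAABABAABABAABAABABAABAABABAABABAABAABABAABABA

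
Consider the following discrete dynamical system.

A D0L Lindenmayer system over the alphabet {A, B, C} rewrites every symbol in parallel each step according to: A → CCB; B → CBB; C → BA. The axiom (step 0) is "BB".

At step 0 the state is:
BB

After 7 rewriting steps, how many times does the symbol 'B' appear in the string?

step 0: BB
step 1: CBBCBB
step 2: BACBBCBBBACBBCBB
step 3: CBBCCBBACBBCBBBACBBCBBCBBCCBBACBBCBBBACBBCBB
step 4: BACBBCBBBABACBBCBBCCBBACBBCBBBACBBCBBCBBCCBBACBBCBBBACBBCBBBACBBCBBBABACBBCBBCCBBACBBCBBBACBBCBBCBBCCBBACBBCBBBACBBCBB
step 5: CBBCCBBACBBCBBBACBBCBBCBBCCBCBBCCBBACBBCBBBACBBCBBBABACBBC…ACBBCBBBABACBBCBBCCBBACBBCBBBACBBCBBCBBCCBBACBBCBBBACBBCBB  (len 320)
step 6: BACBBCBBBABACBBCBBCCBBACBBCBBBACBBCBBCBBCCBBACBBCBBBACBBCB…ACBBCBBBABACBBCBBCCBBACBBCBBBACBBCBBCBBCCBBACBBCBBBACBBCBB  (len 862)
step 7: CBBCCBBACBBCBBBACBBCBBCBBCCBCBBCCBBACBBCBBBACBBCBBBABACBBC…ACBBCBBBABACBBCBBCCBBACBBCBBBACBBCBBCBBCCBBACBBCBBBACBBCBB  (len 2330)

1370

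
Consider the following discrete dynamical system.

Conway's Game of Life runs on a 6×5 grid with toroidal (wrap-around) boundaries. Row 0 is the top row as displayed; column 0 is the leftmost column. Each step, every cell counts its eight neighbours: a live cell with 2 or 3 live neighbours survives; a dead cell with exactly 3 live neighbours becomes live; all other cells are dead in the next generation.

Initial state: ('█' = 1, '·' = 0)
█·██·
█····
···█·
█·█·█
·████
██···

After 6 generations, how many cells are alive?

9

step 0: █·██·
█····
···█·
█·█·█
·████
██···
step 1: █·█··
·███·
██·█·
█····
·····
·····
step 2: ··██·
···█·
█··█·
██··█
·····
·····
step 3: ··██·
···█·
████·
██··█
█····
·····
step 4: ··██·
·····
···█·
···█·
██··█
·····
step 5: ·····
··██·
·····
█·██·
█···█
█████
step 6: █····
·····
·█··█
██·█·
·····
·███·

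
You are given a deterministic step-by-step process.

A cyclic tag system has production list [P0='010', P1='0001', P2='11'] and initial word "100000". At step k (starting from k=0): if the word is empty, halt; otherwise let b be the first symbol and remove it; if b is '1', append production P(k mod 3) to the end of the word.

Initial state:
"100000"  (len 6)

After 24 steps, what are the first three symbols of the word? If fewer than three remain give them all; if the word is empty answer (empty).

010

step 0: "100000"  (len 6)
step 1: "00000010"  (len 8)
step 2: "0000010"  (len 7)
step 3: "000010"  (len 6)
step 4: "00010"  (len 5)
step 5: "0010"  (len 4)
step 6: "010"  (len 3)
step 7: "10"  (len 2)
step 8: "00001"  (len 5)
step 9: "0001"  (len 4)
step 10: "001"  (len 3)
step 11: "01"  (len 2)
step 12: "1"  (len 1)
step 13: "010"  (len 3)
step 14: "10"  (len 2)
step 15: "011"  (len 3)
step 16: "11"  (len 2)
step 17: "10001"  (len 5)
step 18: "000111"  (len 6)
step 19: "00111"  (len 5)
step 20: "0111"  (len 4)
step 21: "111"  (len 3)
step 22: "11010"  (len 5)
step 23: "10100001"  (len 8)
step 24: "010000111"  (len 9)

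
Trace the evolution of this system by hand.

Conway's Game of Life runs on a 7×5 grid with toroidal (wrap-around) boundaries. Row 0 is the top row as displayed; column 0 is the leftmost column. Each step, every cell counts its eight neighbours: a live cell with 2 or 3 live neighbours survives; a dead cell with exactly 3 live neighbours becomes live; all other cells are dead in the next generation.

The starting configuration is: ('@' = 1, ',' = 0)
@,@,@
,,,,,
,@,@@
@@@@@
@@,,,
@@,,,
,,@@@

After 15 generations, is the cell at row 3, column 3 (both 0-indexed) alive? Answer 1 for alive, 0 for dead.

0

gen 0: @,@,@
,,,,,
,@,@@
@@@@@
@@,,,
@@,,,
,,@@@
gen 1: @@@,@
,@@,,
,@,,,
,,,,,
,,,@,
,,,@,
,,@,,
gen 2: @,,,,
,,,@,
,@@,,
,,,,,
,,,,,
,,@@,
@,@,@
gen 3: @@,@,
,@@,,
,,@,,
,,,,,
,,,,,
,@@@@
@,@,@
gen 4: ,,,@,
@,,@,
,@@,,
,,,,,
,,@@,
,@@,@
,,,,,
gen 5: ,,,,@
,@,@@
,@@,,
,@,@,
,@@@,
,@@,,
,,@@,
gen 6: @,,,@
,@,@@
,@,,@
@,,@,
@,,@,
,,,,,
,@@@,
gen 7: ,,,,,
,@@@,
,@,,,
@@@@,
,,,,,
,@,@@
@@@@@
gen 8: ,,,,,
,@@,,
,,,,@
@@@,,
,,,,,
,@,,,
,@,,,
gen 9: ,@@,,
,,,,,
,,,@,
@@,,,
@,@,,
,,,,,
,,,,,
gen 10: ,,,,,
,,@,,
,,,,,
@@@,@
@,,,,
,,,,,
,,,,,
gen 11: ,,,,,
,,,,,
@,@@,
@@,,@
@,,,@
,,,,,
,,,,,
gen 12: ,,,,,
,,,,,
@,@@,
,,@,,
,@,,@
,,,,,
,,,,,
gen 13: ,,,,,
,,,,,
,@@@,
@,@,@
,,,,,
,,,,,
,,,,,
gen 14: ,,,,,
,,@,,
@@@@@
@,@,@
,,,,,
,,,,,
,,,,,
gen 15: ,,,,,
@,@,@
,,,,,
,,@,,
,,,,,
,,,,,
,,,,,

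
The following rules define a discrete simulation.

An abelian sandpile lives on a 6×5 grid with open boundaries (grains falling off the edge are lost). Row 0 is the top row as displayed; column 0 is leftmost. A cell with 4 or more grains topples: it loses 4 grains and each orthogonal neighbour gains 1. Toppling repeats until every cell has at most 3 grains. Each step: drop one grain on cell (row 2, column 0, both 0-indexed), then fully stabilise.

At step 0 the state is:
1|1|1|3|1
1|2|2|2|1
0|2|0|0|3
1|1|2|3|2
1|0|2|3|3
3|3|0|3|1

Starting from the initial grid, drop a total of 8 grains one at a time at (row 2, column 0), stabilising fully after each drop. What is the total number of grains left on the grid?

54

k=0  1|1|1|3|1
1|2|2|2|1
0|2|0|0|3
1|1|2|3|2
1|0|2|3|3
3|3|0|3|1
k=1  1|1|1|3|1
1|2|2|2|1
1|2|0|0|3
1|1|2|3|2
1|0|2|3|3
3|3|0|3|1
k=2  1|1|1|3|1
1|2|2|2|1
2|2|0|0|3
1|1|2|3|2
1|0|2|3|3
3|3|0|3|1
k=3  1|1|1|3|1
1|2|2|2|1
3|2|0|0|3
1|1|2|3|2
1|0|2|3|3
3|3|0|3|1
k=4  1|1|1|3|1
2|2|2|2|1
0|3|0|0|3
2|1|2|3|2
1|0|2|3|3
3|3|0|3|1
k=5  1|1|1|3|1
2|2|2|2|1
1|3|0|0|3
2|1|2|3|2
1|0|2|3|3
3|3|0|3|1
k=6  1|1|1|3|1
2|2|2|2|1
2|3|0|0|3
2|1|2|3|2
1|0|2|3|3
3|3|0|3|1
k=7  1|1|1|3|1
2|2|2|2|1
3|3|0|0|3
2|1|2|3|2
1|0|2|3|3
3|3|0|3|1
k=8  1|1|1|3|1
3|3|2|2|1
1|0|1|0|3
3|2|2|3|2
1|0|2|3|3
3|3|0|3|1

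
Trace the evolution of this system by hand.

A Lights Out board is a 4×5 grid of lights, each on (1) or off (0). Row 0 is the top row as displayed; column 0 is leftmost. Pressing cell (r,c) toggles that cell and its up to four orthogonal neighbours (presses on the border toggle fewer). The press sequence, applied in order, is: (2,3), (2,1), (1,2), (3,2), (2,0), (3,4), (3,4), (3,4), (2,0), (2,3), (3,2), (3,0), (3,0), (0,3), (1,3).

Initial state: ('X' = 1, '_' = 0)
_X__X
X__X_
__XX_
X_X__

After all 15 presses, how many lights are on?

12

gen 0: _X__X
X__X_
__XX_
X_X__
gen 1: _X__X
X____
____X
X_XX_
gen 2: _X__X
XX___
XXX_X
XXXX_
gen 3: _XX_X
X_XX_
XX__X
XXXX_
gen 4: _XX_X
X_XX_
XXX_X
X____
gen 5: _XX_X
__XX_
__X_X
_____
gen 6: _XX_X
__XX_
__X__
___XX
gen 7: _XX_X
__XX_
__X_X
_____
gen 8: _XX_X
__XX_
__X__
___XX
gen 9: _XX_X
X_XX_
XXX__
X__XX
gen 10: _XX_X
X_X__
XX_XX
X___X
gen 11: _XX_X
X_X__
XXXXX
XXXXX
gen 12: _XX_X
X_X__
_XXXX
__XXX
gen 13: _XX_X
X_X__
XXXXX
XXXXX
gen 14: _X_X_
X_XX_
XXXXX
XXXXX
gen 15: _X___
X___X
XXX_X
XXXXX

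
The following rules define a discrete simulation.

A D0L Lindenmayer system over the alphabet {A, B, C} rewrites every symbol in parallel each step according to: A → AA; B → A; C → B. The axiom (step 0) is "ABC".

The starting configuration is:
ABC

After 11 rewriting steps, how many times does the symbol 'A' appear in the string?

3584

k=0  ABC
k=1  AAAB
k=2  AAAAAAA
k=3  AAAAAAAAAAAAAA
k=4  AAAAAAAAAAAAAAAAAAAAAAAAAAAA
k=5  AAAAAAAAAAAAAAAAAAAAAAAAAAAAAAAAAAAAAAAAAAAAAAAAAAAAAAAA
k=6  AAAAAAAAAAAAAAAAAAAAAAAAAAAAAAAAAAAAAAAAAAAAAAAAAAAAAAAAAAAAAAAAAAAAAAAAAAAAAAAAAAAAAAAAAAAAAAAAAAAAAAAAAAAAAAAA
k=7  AAAAAAAAAAAAAAAAAAAAAAAAAAAAAAAAAAAAAAAAAAAAAAAAAAAAAAAAAA…AAAAAAAAAAAAAAAAAAAAAAAAAAAAAAAAAAAAAAAAAAAAAAAAAAAAAAAAAA  (len 224)
k=8  AAAAAAAAAAAAAAAAAAAAAAAAAAAAAAAAAAAAAAAAAAAAAAAAAAAAAAAAAA…AAAAAAAAAAAAAAAAAAAAAAAAAAAAAAAAAAAAAAAAAAAAAAAAAAAAAAAAAA  (len 448)
k=9  AAAAAAAAAAAAAAAAAAAAAAAAAAAAAAAAAAAAAAAAAAAAAAAAAAAAAAAAAA…AAAAAAAAAAAAAAAAAAAAAAAAAAAAAAAAAAAAAAAAAAAAAAAAAAAAAAAAAA  (len 896)
k=10  AAAAAAAAAAAAAAAAAAAAAAAAAAAAAAAAAAAAAAAAAAAAAAAAAAAAAAAAAA…AAAAAAAAAAAAAAAAAAAAAAAAAAAAAAAAAAAAAAAAAAAAAAAAAAAAAAAAAA  (len 1792)
k=11  AAAAAAAAAAAAAAAAAAAAAAAAAAAAAAAAAAAAAAAAAAAAAAAAAAAAAAAAAA…AAAAAAAAAAAAAAAAAAAAAAAAAAAAAAAAAAAAAAAAAAAAAAAAAAAAAAAAAA  (len 3584)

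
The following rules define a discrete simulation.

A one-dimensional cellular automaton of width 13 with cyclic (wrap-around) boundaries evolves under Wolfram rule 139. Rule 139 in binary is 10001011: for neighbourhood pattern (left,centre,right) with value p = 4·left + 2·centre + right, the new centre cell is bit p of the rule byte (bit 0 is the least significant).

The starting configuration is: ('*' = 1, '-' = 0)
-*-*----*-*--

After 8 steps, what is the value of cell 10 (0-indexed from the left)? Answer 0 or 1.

0) -*-*----*-*--
1) *----***----*
2) --*****--****
3) -*****--****-
4) *****--****--
5) ****--****--*
6) ***--****--**
7) **--****--***
8) *--****--****

1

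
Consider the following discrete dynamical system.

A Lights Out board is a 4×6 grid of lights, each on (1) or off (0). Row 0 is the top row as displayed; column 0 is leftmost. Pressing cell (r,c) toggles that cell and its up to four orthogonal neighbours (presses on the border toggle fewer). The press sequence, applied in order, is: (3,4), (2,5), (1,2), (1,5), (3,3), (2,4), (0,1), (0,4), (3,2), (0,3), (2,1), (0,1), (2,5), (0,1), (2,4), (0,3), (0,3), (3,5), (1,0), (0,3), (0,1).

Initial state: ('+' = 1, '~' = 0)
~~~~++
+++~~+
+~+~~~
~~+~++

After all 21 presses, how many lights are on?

12

k=0  ~~~~++
+++~~+
+~+~~~
~~+~++
k=1  ~~~~++
+++~~+
+~+~+~
~~++~~
k=2  ~~~~++
+++~~~
+~+~~+
~~++~+
k=3  ~~+~++
+~~+~~
+~~~~+
~~++~+
k=4  ~~+~+~
+~~+++
+~~~~~
~~++~+
k=5  ~~+~+~
+~~+++
+~~+~~
~~~~++
k=6  ~~+~+~
+~~+~+
+~~~++
~~~~~+
k=7  ++~~+~
++~+~+
+~~~++
~~~~~+
k=8  ++~+~+
++~+++
+~~~++
~~~~~+
k=9  ++~+~+
++~+++
+~+~++
~+++~+
k=10  +++~++
++~~++
+~+~++
~+++~+
k=11  +++~++
+~~~++
~+~~++
~~++~+
k=12  ~~~~++
++~~++
~+~~++
~~++~+
k=13  ~~~~++
++~~+~
~+~~~~
~~++~~
k=14  +++~++
+~~~+~
~+~~~~
~~++~~
k=15  +++~++
+~~~~~
~+~+++
~~+++~
k=16  ++~+~+
+~~+~~
~+~+++
~~+++~
k=17  +++~++
+~~~~~
~+~+++
~~+++~
k=18  +++~++
+~~~~~
~+~++~
~~++~+
k=19  ~++~++
~+~~~~
++~++~
~~++~+
k=20  ~+~+~+
~+~+~~
++~++~
~~++~+
k=21  +~++~+
~~~+~~
++~++~
~~++~+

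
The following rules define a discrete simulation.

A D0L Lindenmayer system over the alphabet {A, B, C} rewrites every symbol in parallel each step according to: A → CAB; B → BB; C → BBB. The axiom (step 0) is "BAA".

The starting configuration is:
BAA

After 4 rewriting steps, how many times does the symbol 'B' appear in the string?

0) BAA
1) BBCABCAB
2) BBBBBBBCABBBBBBCABBB
3) BBBBBBBBBBBBBBBBBCABBBBBBBBBBBBBBBBCABBBBBBB
4) BBBBBBBBBBBBBBBBBBBBBBBBBBBBBBBBBBBBBCABBBBBBBBBBBBBBBBBBBBBBBBBBBBBBBBBBBBCABBBBBBBBBBBBBBB

88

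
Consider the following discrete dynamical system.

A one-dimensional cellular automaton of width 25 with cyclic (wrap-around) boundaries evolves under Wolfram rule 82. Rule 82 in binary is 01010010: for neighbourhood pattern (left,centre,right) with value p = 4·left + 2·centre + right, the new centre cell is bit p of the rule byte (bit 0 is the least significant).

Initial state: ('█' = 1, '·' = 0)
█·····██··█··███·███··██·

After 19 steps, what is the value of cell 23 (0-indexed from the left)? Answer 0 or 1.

0) █·····██··█··███·███··██·
1) ·█···█·███·██··█···███·█·
2) █·█·█····█··███·█·█··█··█
3) █····█··█·██··█····██·██·
4) ·█··█·██···███·█··█·█··█·
5) █·██···██·█··█··██···██·█
6) █··██·█·█··██·██·██·█·█··
7) ·██·█····██·█··█··█····██
8) ··█··█··█·█··██·██·█··█·█
9) ██·██·██···██·█··█··██···
10) ·█··█··██·█·█··██·██·██·█
11) ··██·██·█····██·█··█··█··
12) ·█·█··█··█··█·█··██·██·█·
13) █···██·██·██···██·█··█··█
14) ██·█·█··█··██·█·█··██·██·
15) ·█····██·██·█····██·█··█·
16) █·█··█·█··█··█··█·█··██·█
17) █··██···██·██·██···██·█··
18) ·██·██·█·█··█··██·█·█··██
19) ··█··█····██·██·█····██·█

0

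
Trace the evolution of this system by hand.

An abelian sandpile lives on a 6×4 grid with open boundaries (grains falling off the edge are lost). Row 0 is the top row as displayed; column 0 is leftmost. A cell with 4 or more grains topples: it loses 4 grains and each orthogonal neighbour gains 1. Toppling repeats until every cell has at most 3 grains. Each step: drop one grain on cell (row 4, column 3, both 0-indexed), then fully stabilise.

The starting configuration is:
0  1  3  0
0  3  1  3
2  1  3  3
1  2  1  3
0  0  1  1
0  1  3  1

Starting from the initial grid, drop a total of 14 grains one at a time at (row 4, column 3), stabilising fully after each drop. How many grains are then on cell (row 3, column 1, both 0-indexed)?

0) 0  1  3  0
0  3  1  3
2  1  3  3
1  2  1  3
0  0  1  1
0  1  3  1
1) 0  1  3  0
0  3  1  3
2  1  3  3
1  2  1  3
0  0  1  2
0  1  3  1
2) 0  1  3  0
0  3  1  3
2  1  3  3
1  2  1  3
0  0  1  3
0  1  3  1
3) 0  1  3  1
0  3  3  0
2  2  0  2
1  2  3  1
0  0  2  1
0  1  3  2
4) 0  1  3  1
0  3  3  0
2  2  0  2
1  2  3  1
0  0  2  2
0  1  3  2
5) 0  1  3  1
0  3  3  0
2  2  0  2
1  2  3  1
0  0  2  3
0  1  3  2
6) 0  1  3  1
0  3  3  0
2  2  0  2
1  2  3  2
0  0  3  0
0  1  3  3
7) 0  1  3  1
0  3  3  0
2  2  0  2
1  2  3  2
0  0  3  1
0  1  3  3
8) 0  1  3  1
0  3  3  0
2  2  0  2
1  2  3  2
0  0  3  2
0  1  3  3
9) 0  1  3  1
0  3  3  0
2  2  0  2
1  2  3  2
0  0  3  3
0  1  3  3
10) 0  1  3  1
0  3  3  0
2  2  1  3
1  3  1  0
0  1  2  3
0  2  1  1
11) 0  1  3  1
0  3  3  0
2  2  1  3
1  3  1  1
0  1  3  0
0  2  1  2
12) 0  1  3  1
0  3  3  0
2  2  1  3
1  3  1  1
0  1  3  1
0  2  1  2
13) 0  1  3  1
0  3  3  0
2  2  1  3
1  3  1  1
0  1  3  2
0  2  1  2
14) 0  1  3  1
0  3  3  0
2  2  1  3
1  3  1  1
0  1  3  3
0  2  1  2

3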